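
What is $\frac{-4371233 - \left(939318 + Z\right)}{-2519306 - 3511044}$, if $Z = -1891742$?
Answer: $\frac{3418809}{6030350} \approx 0.56693$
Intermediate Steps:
$\frac{-4371233 - \left(939318 + Z\right)}{-2519306 - 3511044} = \frac{-4371233 - -952424}{-2519306 - 3511044} = \frac{-4371233 + \left(-939318 + 1891742\right)}{-6030350} = \left(-4371233 + 952424\right) \left(- \frac{1}{6030350}\right) = \left(-3418809\right) \left(- \frac{1}{6030350}\right) = \frac{3418809}{6030350}$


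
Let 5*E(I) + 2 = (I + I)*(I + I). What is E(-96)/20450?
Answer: 18431/51125 ≈ 0.36051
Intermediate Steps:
E(I) = -⅖ + 4*I²/5 (E(I) = -⅖ + ((I + I)*(I + I))/5 = -⅖ + ((2*I)*(2*I))/5 = -⅖ + (4*I²)/5 = -⅖ + 4*I²/5)
E(-96)/20450 = (-⅖ + (⅘)*(-96)²)/20450 = (-⅖ + (⅘)*9216)*(1/20450) = (-⅖ + 36864/5)*(1/20450) = (36862/5)*(1/20450) = 18431/51125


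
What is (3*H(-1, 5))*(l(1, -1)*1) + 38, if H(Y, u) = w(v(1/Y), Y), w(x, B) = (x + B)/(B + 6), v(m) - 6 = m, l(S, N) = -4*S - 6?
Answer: 14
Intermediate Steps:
l(S, N) = -6 - 4*S
v(m) = 6 + m
w(x, B) = (B + x)/(6 + B)
H(Y, u) = (6 + Y + 1/Y)/(6 + Y) (H(Y, u) = (Y + (6 + 1/Y))/(6 + Y) = (6 + Y + 1/Y)/(6 + Y))
(3*H(-1, 5))*(l(1, -1)*1) + 38 = (3*((1 + (-1)**2 + 6*(-1))/((-1)*(6 - 1))))*((-6 - 4*1)*1) + 38 = (3*(-1*(1 + 1 - 6)/5))*((-6 - 4)*1) + 38 = (3*(-1*1/5*(-4)))*(-10*1) + 38 = (3*(4/5))*(-10) + 38 = (12/5)*(-10) + 38 = -24 + 38 = 14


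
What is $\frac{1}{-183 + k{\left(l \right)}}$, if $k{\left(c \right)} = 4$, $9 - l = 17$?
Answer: $- \frac{1}{179} \approx -0.0055866$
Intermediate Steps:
$l = -8$ ($l = 9 - 17 = -8$)
$\frac{1}{-183 + k{\left(l \right)}} = \frac{1}{-183 + 4} = \frac{1}{-179} = - \frac{1}{179}$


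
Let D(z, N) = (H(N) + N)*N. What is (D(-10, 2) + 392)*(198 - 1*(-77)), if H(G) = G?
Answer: 110000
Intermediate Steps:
D(z, N) = 2*N**2 (D(z, N) = (N + N)*N = (2*N)*N = 2*N**2)
(D(-10, 2) + 392)*(198 - 1*(-77)) = (2*2**2 + 392)*(198 - 1*(-77)) = (2*4 + 392)*(198 + 77) = (8 + 392)*275 = 400*275 = 110000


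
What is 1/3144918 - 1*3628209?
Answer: -11410419791861/3144918 ≈ -3.6282e+6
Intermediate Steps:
1/3144918 - 1*3628209 = 1/3144918 - 3628209 = -11410419791861/3144918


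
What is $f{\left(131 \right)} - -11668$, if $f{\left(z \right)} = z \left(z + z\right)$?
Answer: $45990$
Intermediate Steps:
$f{\left(z \right)} = 2 z^{2}$ ($f{\left(z \right)} = z 2 z = 2 z^{2}$)
$f{\left(131 \right)} - -11668 = 2 \cdot 131^{2} - -11668 = 2 \cdot 17161 + 11668 = 34322 + 11668 = 45990$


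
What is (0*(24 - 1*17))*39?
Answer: 0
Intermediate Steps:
(0*(24 - 1*17))*39 = (0*(24 - 17))*39 = (0*7)*39 = 0*39 = 0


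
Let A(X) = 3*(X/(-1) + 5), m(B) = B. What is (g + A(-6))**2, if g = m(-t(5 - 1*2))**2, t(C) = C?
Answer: 1764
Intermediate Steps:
g = 9 (g = (-(5 - 1*2))**2 = (-(5 - 2))**2 = (-1*3)**2 = (-3)**2 = 9)
A(X) = 15 - 3*X (A(X) = 3*(X*(-1) + 5) = 3*(-X + 5) = 3*(5 - X) = 15 - 3*X)
(g + A(-6))**2 = (9 + (15 - 3*(-6)))**2 = (9 + (15 + 18))**2 = (9 + 33)**2 = 42**2 = 1764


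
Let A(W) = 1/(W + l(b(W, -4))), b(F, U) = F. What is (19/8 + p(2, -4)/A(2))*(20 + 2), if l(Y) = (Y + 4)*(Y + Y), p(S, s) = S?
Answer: 4785/4 ≈ 1196.3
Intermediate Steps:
l(Y) = 2*Y*(4 + Y) (l(Y) = (4 + Y)*(2*Y) = 2*Y*(4 + Y))
A(W) = 1/(W + 2*W*(4 + W))
(19/8 + p(2, -4)/A(2))*(20 + 2) = (19/8 + 2/((1/(2*(9 + 2*2)))))*(20 + 2) = (19*(⅛) + 2/((1/(2*(9 + 4)))))*22 = (19/8 + 2/(((½)/13)))*22 = (19/8 + 2/(((½)*(1/13))))*22 = (19/8 + 2/(1/26))*22 = (19/8 + 2*26)*22 = (19/8 + 52)*22 = (435/8)*22 = 4785/4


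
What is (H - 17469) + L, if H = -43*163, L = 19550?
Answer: -4928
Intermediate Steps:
H = -7009
(H - 17469) + L = (-7009 - 17469) + 19550 = -24478 + 19550 = -4928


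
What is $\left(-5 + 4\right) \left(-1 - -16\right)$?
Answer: $-15$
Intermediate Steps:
$\left(-5 + 4\right) \left(-1 - -16\right) = - (-1 + 16) = \left(-1\right) 15 = -15$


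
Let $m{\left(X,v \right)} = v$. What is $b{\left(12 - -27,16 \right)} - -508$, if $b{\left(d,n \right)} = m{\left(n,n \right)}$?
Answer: $524$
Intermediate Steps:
$b{\left(d,n \right)} = n$
$b{\left(12 - -27,16 \right)} - -508 = 16 - -508 = 16 + 508 = 524$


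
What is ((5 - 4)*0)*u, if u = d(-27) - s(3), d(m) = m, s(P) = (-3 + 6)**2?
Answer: 0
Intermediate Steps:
s(P) = 9 (s(P) = 3**2 = 9)
u = -36 (u = -27 - 1*9 = -27 - 9 = -36)
((5 - 4)*0)*u = ((5 - 4)*0)*(-36) = (1*0)*(-36) = 0*(-36) = 0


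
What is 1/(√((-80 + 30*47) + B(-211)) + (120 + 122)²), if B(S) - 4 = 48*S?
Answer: 29282/1714875445 - I*√8794/3429750890 ≈ 1.7075e-5 - 2.7342e-8*I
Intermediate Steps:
B(S) = 4 + 48*S
1/(√((-80 + 30*47) + B(-211)) + (120 + 122)²) = 1/(√((-80 + 30*47) + (4 + 48*(-211))) + (120 + 122)²) = 1/(√((-80 + 1410) + (4 - 10128)) + 242²) = 1/(√(1330 - 10124) + 58564) = 1/(√(-8794) + 58564) = 1/(I*√8794 + 58564) = 1/(58564 + I*√8794)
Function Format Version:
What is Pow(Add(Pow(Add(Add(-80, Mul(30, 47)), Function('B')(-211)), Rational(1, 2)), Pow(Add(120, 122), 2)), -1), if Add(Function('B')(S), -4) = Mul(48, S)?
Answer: Add(Rational(29282, 1714875445), Mul(Rational(-1, 3429750890), I, Pow(8794, Rational(1, 2)))) ≈ Add(1.7075e-5, Mul(-2.7342e-8, I))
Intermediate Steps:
Function('B')(S) = Add(4, Mul(48, S))
Pow(Add(Pow(Add(Add(-80, Mul(30, 47)), Function('B')(-211)), Rational(1, 2)), Pow(Add(120, 122), 2)), -1) = Pow(Add(Pow(Add(Add(-80, Mul(30, 47)), Add(4, Mul(48, -211))), Rational(1, 2)), Pow(Add(120, 122), 2)), -1) = Pow(Add(Pow(Add(Add(-80, 1410), Add(4, -10128)), Rational(1, 2)), Pow(242, 2)), -1) = Pow(Add(Pow(Add(1330, -10124), Rational(1, 2)), 58564), -1) = Pow(Add(Pow(-8794, Rational(1, 2)), 58564), -1) = Pow(Add(Mul(I, Pow(8794, Rational(1, 2))), 58564), -1) = Pow(Add(58564, Mul(I, Pow(8794, Rational(1, 2)))), -1)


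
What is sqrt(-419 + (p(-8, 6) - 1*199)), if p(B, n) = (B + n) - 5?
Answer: 25*I ≈ 25.0*I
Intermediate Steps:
p(B, n) = -5 + B + n
sqrt(-419 + (p(-8, 6) - 1*199)) = sqrt(-419 + ((-5 - 8 + 6) - 1*199)) = sqrt(-419 + (-7 - 199)) = sqrt(-419 - 206) = sqrt(-625) = 25*I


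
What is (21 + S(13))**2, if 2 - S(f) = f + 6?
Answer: 16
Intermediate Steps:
S(f) = -4 - f (S(f) = 2 - (f + 6) = 2 - (6 + f) = 2 + (-6 - f) = -4 - f)
(21 + S(13))**2 = (21 + (-4 - 1*13))**2 = (21 + (-4 - 13))**2 = (21 - 17)**2 = 4**2 = 16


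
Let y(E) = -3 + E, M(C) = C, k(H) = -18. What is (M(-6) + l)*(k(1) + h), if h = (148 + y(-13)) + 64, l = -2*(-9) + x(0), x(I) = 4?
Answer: 2848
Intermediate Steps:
l = 22 (l = -2*(-9) + 4 = 18 + 4 = 22)
h = 196 (h = (148 + (-3 - 13)) + 64 = (148 - 16) + 64 = 132 + 64 = 196)
(M(-6) + l)*(k(1) + h) = (-6 + 22)*(-18 + 196) = 16*178 = 2848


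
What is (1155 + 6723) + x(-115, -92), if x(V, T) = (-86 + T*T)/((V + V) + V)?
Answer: 2709532/345 ≈ 7853.7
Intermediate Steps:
x(V, T) = (-86 + T²)/(3*V) (x(V, T) = (-86 + T²)/(2*V + V) = (-86 + T²)/((3*V)) = (-86 + T²)*(1/(3*V)) = (-86 + T²)/(3*V))
(1155 + 6723) + x(-115, -92) = (1155 + 6723) + (⅓)*(-86 + (-92)²)/(-115) = 7878 + (⅓)*(-1/115)*(-86 + 8464) = 7878 + (⅓)*(-1/115)*8378 = 7878 - 8378/345 = 2709532/345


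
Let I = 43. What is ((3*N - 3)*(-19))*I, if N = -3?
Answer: 9804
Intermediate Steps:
((3*N - 3)*(-19))*I = ((3*(-3) - 3)*(-19))*43 = ((-9 - 3)*(-19))*43 = -12*(-19)*43 = 228*43 = 9804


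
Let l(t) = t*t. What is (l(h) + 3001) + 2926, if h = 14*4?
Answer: 9063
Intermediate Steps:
h = 56
l(t) = t**2
(l(h) + 3001) + 2926 = (56**2 + 3001) + 2926 = (3136 + 3001) + 2926 = 6137 + 2926 = 9063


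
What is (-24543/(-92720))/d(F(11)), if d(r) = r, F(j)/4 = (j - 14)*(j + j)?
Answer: -8181/8159360 ≈ -0.0010027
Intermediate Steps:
F(j) = 8*j*(-14 + j) (F(j) = 4*((j - 14)*(j + j)) = 4*((-14 + j)*(2*j)) = 4*(2*j*(-14 + j)) = 8*j*(-14 + j))
(-24543/(-92720))/d(F(11)) = (-24543/(-92720))/((8*11*(-14 + 11))) = (-24543*(-1/92720))/((8*11*(-3))) = (24543/92720)/(-264) = (24543/92720)*(-1/264) = -8181/8159360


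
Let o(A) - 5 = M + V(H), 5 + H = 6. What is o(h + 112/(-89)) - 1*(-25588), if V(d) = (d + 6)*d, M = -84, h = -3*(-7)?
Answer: 25516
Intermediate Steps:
h = 21
H = 1 (H = -5 + 6 = 1)
V(d) = d*(6 + d) (V(d) = (6 + d)*d = d*(6 + d))
o(A) = -72 (o(A) = 5 + (-84 + 1*(6 + 1)) = 5 + (-84 + 1*7) = 5 + (-84 + 7) = 5 - 77 = -72)
o(h + 112/(-89)) - 1*(-25588) = -72 - 1*(-25588) = -72 + 25588 = 25516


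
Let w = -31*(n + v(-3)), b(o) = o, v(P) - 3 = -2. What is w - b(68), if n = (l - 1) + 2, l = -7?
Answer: 87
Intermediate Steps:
v(P) = 1 (v(P) = 3 - 2 = 1)
n = -6 (n = (-7 - 1) + 2 = -8 + 2 = -6)
w = 155 (w = -31*(-6 + 1) = -31*(-5) = 155)
w - b(68) = 155 - 1*68 = 155 - 68 = 87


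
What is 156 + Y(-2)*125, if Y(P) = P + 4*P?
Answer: -1094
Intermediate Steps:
Y(P) = 5*P
156 + Y(-2)*125 = 156 + (5*(-2))*125 = 156 - 10*125 = 156 - 1250 = -1094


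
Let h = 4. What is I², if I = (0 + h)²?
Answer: 256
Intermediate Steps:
I = 16 (I = (0 + 4)² = 4² = 16)
I² = 16² = 256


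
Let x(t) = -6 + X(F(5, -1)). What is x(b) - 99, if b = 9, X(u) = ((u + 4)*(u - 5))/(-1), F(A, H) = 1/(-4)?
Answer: -1365/16 ≈ -85.313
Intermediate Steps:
F(A, H) = -¼
X(u) = -(-5 + u)*(4 + u) (X(u) = ((4 + u)*(-5 + u))*(-1) = ((-5 + u)*(4 + u))*(-1) = -(-5 + u)*(4 + u))
x(t) = 219/16 (x(t) = -6 + (20 - ¼ - (-¼)²) = -6 + (20 - ¼ - 1*1/16) = -6 + (20 - ¼ - 1/16) = -6 + 315/16 = 219/16)
x(b) - 99 = 219/16 - 99 = -1365/16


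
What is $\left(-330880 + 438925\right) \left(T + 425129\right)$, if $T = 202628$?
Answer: $67826005065$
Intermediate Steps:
$\left(-330880 + 438925\right) \left(T + 425129\right) = \left(-330880 + 438925\right) \left(202628 + 425129\right) = 108045 \cdot 627757 = 67826005065$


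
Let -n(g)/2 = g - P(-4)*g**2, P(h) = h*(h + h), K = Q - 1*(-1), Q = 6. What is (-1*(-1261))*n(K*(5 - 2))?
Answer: 35537502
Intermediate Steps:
K = 7 (K = 6 - 1*(-1) = 6 + 1 = 7)
P(h) = 2*h**2 (P(h) = h*(2*h) = 2*h**2)
n(g) = -2*g + 64*g**2 (n(g) = -2*(g - 2*(-4)**2*g**2) = -2*(g - 2*16*g**2) = -2*(g - 32*g**2) = -2*g + 64*g**2)
(-1*(-1261))*n(K*(5 - 2)) = (-1*(-1261))*(2*(7*(5 - 2))*(-1 + 32*(7*(5 - 2)))) = 1261*(2*(7*3)*(-1 + 32*(7*3))) = 1261*(2*21*(-1 + 32*21)) = 1261*(2*21*(-1 + 672)) = 1261*(2*21*671) = 1261*28182 = 35537502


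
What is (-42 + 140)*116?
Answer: 11368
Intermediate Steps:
(-42 + 140)*116 = 98*116 = 11368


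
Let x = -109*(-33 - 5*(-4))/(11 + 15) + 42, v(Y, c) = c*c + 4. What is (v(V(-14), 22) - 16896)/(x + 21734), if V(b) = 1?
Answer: -32816/43661 ≈ -0.75161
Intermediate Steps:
v(Y, c) = 4 + c² (v(Y, c) = c² + 4 = 4 + c²)
x = 193/2 (x = -109*(-33 + 20)/26 + 42 = -(-1417)/26 + 42 = -109*(-½) + 42 = 109/2 + 42 = 193/2 ≈ 96.500)
(v(V(-14), 22) - 16896)/(x + 21734) = ((4 + 22²) - 16896)/(193/2 + 21734) = ((4 + 484) - 16896)/(43661/2) = (488 - 16896)*(2/43661) = -16408*2/43661 = -32816/43661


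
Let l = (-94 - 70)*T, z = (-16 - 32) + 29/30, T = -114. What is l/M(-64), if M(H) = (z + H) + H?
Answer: -560880/5251 ≈ -106.81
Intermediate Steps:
z = -1411/30 (z = -48 + 29*(1/30) = -48 + 29/30 = -1411/30 ≈ -47.033)
M(H) = -1411/30 + 2*H (M(H) = (-1411/30 + H) + H = -1411/30 + 2*H)
l = 18696 (l = (-94 - 70)*(-114) = -164*(-114) = 18696)
l/M(-64) = 18696/(-1411/30 + 2*(-64)) = 18696/(-1411/30 - 128) = 18696/(-5251/30) = 18696*(-30/5251) = -560880/5251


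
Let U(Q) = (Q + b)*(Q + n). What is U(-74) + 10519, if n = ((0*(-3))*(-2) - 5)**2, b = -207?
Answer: 24288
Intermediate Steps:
n = 25 (n = (0*(-2) - 5)**2 = (0 - 5)**2 = (-5)**2 = 25)
U(Q) = (-207 + Q)*(25 + Q) (U(Q) = (Q - 207)*(Q + 25) = (-207 + Q)*(25 + Q))
U(-74) + 10519 = (-5175 + (-74)**2 - 182*(-74)) + 10519 = (-5175 + 5476 + 13468) + 10519 = 13769 + 10519 = 24288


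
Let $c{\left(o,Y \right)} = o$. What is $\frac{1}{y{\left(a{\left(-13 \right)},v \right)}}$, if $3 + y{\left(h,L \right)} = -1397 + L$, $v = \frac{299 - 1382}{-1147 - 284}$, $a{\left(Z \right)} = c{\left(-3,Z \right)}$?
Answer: $- \frac{477}{667439} \approx -0.00071467$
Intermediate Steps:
$a{\left(Z \right)} = -3$
$v = \frac{361}{477}$ ($v = - \frac{1083}{-1431} = \left(-1083\right) \left(- \frac{1}{1431}\right) = \frac{361}{477} \approx 0.75681$)
$y{\left(h,L \right)} = -1400 + L$ ($y{\left(h,L \right)} = -3 + \left(-1397 + L\right) = -1400 + L$)
$\frac{1}{y{\left(a{\left(-13 \right)},v \right)}} = \frac{1}{-1400 + \frac{361}{477}} = \frac{1}{- \frac{667439}{477}} = - \frac{477}{667439}$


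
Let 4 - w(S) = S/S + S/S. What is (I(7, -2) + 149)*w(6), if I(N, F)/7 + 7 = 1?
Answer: 214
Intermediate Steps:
I(N, F) = -42 (I(N, F) = -49 + 7*1 = -49 + 7 = -42)
w(S) = 2 (w(S) = 4 - (S/S + S/S) = 4 - (1 + 1) = 4 - 1*2 = 4 - 2 = 2)
(I(7, -2) + 149)*w(6) = (-42 + 149)*2 = 107*2 = 214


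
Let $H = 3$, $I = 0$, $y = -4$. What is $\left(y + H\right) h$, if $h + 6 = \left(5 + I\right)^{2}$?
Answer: $-19$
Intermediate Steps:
$h = 19$ ($h = -6 + \left(5 + 0\right)^{2} = -6 + 5^{2} = -6 + 25 = 19$)
$\left(y + H\right) h = \left(-4 + 3\right) 19 = \left(-1\right) 19 = -19$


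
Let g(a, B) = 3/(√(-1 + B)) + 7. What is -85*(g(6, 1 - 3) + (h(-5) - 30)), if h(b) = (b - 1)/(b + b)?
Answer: 1904 + 85*I*√3 ≈ 1904.0 + 147.22*I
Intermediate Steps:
h(b) = (-1 + b)/(2*b) (h(b) = (-1 + b)/((2*b)) = (-1 + b)*(1/(2*b)) = (-1 + b)/(2*b))
g(a, B) = 7 + 3/√(-1 + B) (g(a, B) = 3/√(-1 + B) + 7 = 7 + 3/√(-1 + B))
-85*(g(6, 1 - 3) + (h(-5) - 30)) = -85*((7 + 3/√(-1 + (1 - 3))) + ((½)*(-1 - 5)/(-5) - 30)) = -85*((7 + 3/√(-1 - 2)) + ((½)*(-⅕)*(-6) - 30)) = -85*((7 + 3/√(-3)) + (⅗ - 30)) = -85*((7 + 3*(-I*√3/3)) - 147/5) = -85*((7 - I*√3) - 147/5) = -85*(-112/5 - I*√3) = 1904 + 85*I*√3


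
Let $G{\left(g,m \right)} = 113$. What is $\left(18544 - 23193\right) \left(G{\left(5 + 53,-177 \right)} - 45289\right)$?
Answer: $210023224$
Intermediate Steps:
$\left(18544 - 23193\right) \left(G{\left(5 + 53,-177 \right)} - 45289\right) = \left(18544 - 23193\right) \left(113 - 45289\right) = \left(-4649\right) \left(-45176\right) = 210023224$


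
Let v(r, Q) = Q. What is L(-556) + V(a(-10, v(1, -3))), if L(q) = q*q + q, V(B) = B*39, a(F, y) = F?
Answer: 308190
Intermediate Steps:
V(B) = 39*B
L(q) = q + q² (L(q) = q² + q = q + q²)
L(-556) + V(a(-10, v(1, -3))) = -556*(1 - 556) + 39*(-10) = -556*(-555) - 390 = 308580 - 390 = 308190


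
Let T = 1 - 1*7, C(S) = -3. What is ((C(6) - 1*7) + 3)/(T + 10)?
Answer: -7/4 ≈ -1.7500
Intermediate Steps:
T = -6 (T = 1 - 7 = -6)
((C(6) - 1*7) + 3)/(T + 10) = ((-3 - 1*7) + 3)/(-6 + 10) = ((-3 - 7) + 3)/4 = (-10 + 3)/4 = (1/4)*(-7) = -7/4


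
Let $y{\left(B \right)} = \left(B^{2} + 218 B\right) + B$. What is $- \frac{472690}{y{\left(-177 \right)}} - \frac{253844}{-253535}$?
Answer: $\frac{60865267723}{942389595} \approx 64.586$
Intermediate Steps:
$y{\left(B \right)} = B^{2} + 219 B$
$- \frac{472690}{y{\left(-177 \right)}} - \frac{253844}{-253535} = - \frac{472690}{\left(-177\right) \left(219 - 177\right)} - \frac{253844}{-253535} = - \frac{472690}{\left(-177\right) 42} - - \frac{253844}{253535} = - \frac{472690}{-7434} + \frac{253844}{253535} = \left(-472690\right) \left(- \frac{1}{7434}\right) + \frac{253844}{253535} = \frac{236345}{3717} + \frac{253844}{253535} = \frac{60865267723}{942389595}$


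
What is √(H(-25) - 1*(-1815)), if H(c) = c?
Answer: √1790 ≈ 42.308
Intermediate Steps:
√(H(-25) - 1*(-1815)) = √(-25 - 1*(-1815)) = √(-25 + 1815) = √1790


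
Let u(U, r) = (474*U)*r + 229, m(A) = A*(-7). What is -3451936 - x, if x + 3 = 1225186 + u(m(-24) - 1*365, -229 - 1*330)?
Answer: -56875650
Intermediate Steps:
m(A) = -7*A
u(U, r) = 229 + 474*U*r (u(U, r) = 474*U*r + 229 = 229 + 474*U*r)
x = 53423714 (x = -3 + (1225186 + (229 + 474*(-7*(-24) - 1*365)*(-229 - 1*330))) = -3 + (1225186 + (229 + 474*(168 - 365)*(-229 - 330))) = -3 + (1225186 + (229 + 474*(-197)*(-559))) = -3 + (1225186 + (229 + 52198302)) = -3 + (1225186 + 52198531) = -3 + 53423717 = 53423714)
-3451936 - x = -3451936 - 1*53423714 = -3451936 - 53423714 = -56875650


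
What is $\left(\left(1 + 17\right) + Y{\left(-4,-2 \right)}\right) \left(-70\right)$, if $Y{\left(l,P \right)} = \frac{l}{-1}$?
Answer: $-1540$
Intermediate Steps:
$Y{\left(l,P \right)} = - l$ ($Y{\left(l,P \right)} = l \left(-1\right) = - l$)
$\left(\left(1 + 17\right) + Y{\left(-4,-2 \right)}\right) \left(-70\right) = \left(\left(1 + 17\right) - -4\right) \left(-70\right) = \left(18 + 4\right) \left(-70\right) = 22 \left(-70\right) = -1540$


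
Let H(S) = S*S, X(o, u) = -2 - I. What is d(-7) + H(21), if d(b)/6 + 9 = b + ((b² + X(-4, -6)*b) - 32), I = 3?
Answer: 657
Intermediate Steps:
X(o, u) = -5 (X(o, u) = -2 - 1*3 = -2 - 3 = -5)
H(S) = S²
d(b) = -246 - 24*b + 6*b² (d(b) = -54 + 6*(b + ((b² - 5*b) - 32)) = -54 + 6*(b + (-32 + b² - 5*b)) = -54 + 6*(-32 + b² - 4*b) = -54 + (-192 - 24*b + 6*b²) = -246 - 24*b + 6*b²)
d(-7) + H(21) = (-246 - 24*(-7) + 6*(-7)²) + 21² = (-246 + 168 + 6*49) + 441 = (-246 + 168 + 294) + 441 = 216 + 441 = 657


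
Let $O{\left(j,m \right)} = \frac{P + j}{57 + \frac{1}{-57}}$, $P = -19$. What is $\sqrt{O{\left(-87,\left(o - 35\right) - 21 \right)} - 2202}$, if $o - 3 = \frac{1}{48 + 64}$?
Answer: $\frac{i \sqrt{1453102014}}{812} \approx 46.945 i$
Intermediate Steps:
$o = \frac{337}{112}$ ($o = 3 + \frac{1}{48 + 64} = 3 + \frac{1}{112} = \frac{337}{112} \approx 3.0089$)
$O{\left(j,m \right)} = - \frac{1083}{3248} + \frac{57 j}{3248}$ ($O{\left(j,m \right)} = \frac{-19 + j}{57 + \frac{1}{-57}} = \frac{-19 + j}{57 - \frac{1}{57}} = \frac{-19 + j}{\frac{3248}{57}} = \left(-19 + j\right) \frac{57}{3248} = - \frac{1083}{3248} + \frac{57 j}{3248}$)
$\sqrt{O{\left(-87,\left(o - 35\right) - 21 \right)} - 2202} = \sqrt{\left(- \frac{1083}{3248} + \frac{57}{3248} \left(-87\right)\right) - 2202} = \sqrt{\left(- \frac{1083}{3248} - \frac{171}{112}\right) - 2202} = \sqrt{- \frac{3021}{1624} - 2202} = \sqrt{- \frac{3579069}{1624}} = \frac{i \sqrt{1453102014}}{812}$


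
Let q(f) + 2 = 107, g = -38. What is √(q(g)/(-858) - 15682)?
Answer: 3*I*√142526098/286 ≈ 125.23*I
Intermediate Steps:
q(f) = 105 (q(f) = -2 + 107 = 105)
√(q(g)/(-858) - 15682) = √(105/(-858) - 15682) = √(105*(-1/858) - 15682) = √(-35/286 - 15682) = √(-4485087/286) = 3*I*√142526098/286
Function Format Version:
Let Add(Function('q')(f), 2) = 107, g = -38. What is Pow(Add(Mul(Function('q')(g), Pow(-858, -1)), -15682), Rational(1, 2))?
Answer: Mul(Rational(3, 286), I, Pow(142526098, Rational(1, 2))) ≈ Mul(125.23, I)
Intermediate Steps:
Function('q')(f) = 105 (Function('q')(f) = Add(-2, 107) = 105)
Pow(Add(Mul(Function('q')(g), Pow(-858, -1)), -15682), Rational(1, 2)) = Pow(Add(Mul(105, Pow(-858, -1)), -15682), Rational(1, 2)) = Pow(Add(Mul(105, Rational(-1, 858)), -15682), Rational(1, 2)) = Pow(Add(Rational(-35, 286), -15682), Rational(1, 2)) = Pow(Rational(-4485087, 286), Rational(1, 2)) = Mul(Rational(3, 286), I, Pow(142526098, Rational(1, 2)))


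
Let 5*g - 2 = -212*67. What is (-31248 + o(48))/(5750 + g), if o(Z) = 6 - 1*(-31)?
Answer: -156055/14548 ≈ -10.727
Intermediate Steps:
o(Z) = 37 (o(Z) = 6 + 31 = 37)
g = -14202/5 (g = 2/5 + (-212*67)/5 = 2/5 + (1/5)*(-14204) = 2/5 - 14204/5 = -14202/5 ≈ -2840.4)
(-31248 + o(48))/(5750 + g) = (-31248 + 37)/(5750 - 14202/5) = -31211/14548/5 = -31211*5/14548 = -156055/14548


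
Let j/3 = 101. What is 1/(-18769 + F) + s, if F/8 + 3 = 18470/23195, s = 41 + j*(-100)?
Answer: -2637107408964/87151175 ≈ -30259.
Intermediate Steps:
j = 303 (j = 3*101 = 303)
s = -30259 (s = 41 + 303*(-100) = 41 - 30300 = -30259)
F = -81784/4639 (F = -24 + 8*(18470/23195) = -24 + 8*(18470*(1/23195)) = -24 + 8*(3694/4639) = -24 + 29552/4639 = -81784/4639 ≈ -17.630)
1/(-18769 + F) + s = 1/(-18769 - 81784/4639) - 30259 = 1/(-87151175/4639) - 30259 = -4639/87151175 - 30259 = -2637107408964/87151175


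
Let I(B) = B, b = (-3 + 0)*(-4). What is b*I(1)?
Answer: 12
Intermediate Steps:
b = 12 (b = -3*(-4) = 12)
b*I(1) = 12*1 = 12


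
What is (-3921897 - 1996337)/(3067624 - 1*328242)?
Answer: -155743/72089 ≈ -2.1604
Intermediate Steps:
(-3921897 - 1996337)/(3067624 - 1*328242) = -5918234/(3067624 - 328242) = -5918234/2739382 = -5918234*1/2739382 = -155743/72089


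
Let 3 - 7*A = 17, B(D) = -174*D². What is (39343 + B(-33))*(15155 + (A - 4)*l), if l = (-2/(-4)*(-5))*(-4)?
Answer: -2266408585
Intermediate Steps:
A = -2 (A = 3/7 - ⅐*17 = 3/7 - 17/7 = -2)
l = 10 (l = (-2*(-¼)*(-5))*(-4) = ((½)*(-5))*(-4) = -5/2*(-4) = 10)
(39343 + B(-33))*(15155 + (A - 4)*l) = (39343 - 174*(-33)²)*(15155 + (-2 - 4)*10) = (39343 - 174*1089)*(15155 - 6*10) = (39343 - 189486)*(15155 - 60) = -150143*15095 = -2266408585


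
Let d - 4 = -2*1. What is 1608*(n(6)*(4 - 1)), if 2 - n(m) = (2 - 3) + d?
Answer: 4824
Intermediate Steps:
d = 2 (d = 4 - 2*1 = 4 - 2 = 2)
n(m) = 1 (n(m) = 2 - ((2 - 3) + 2) = 2 - (-1 + 2) = 2 - 1*1 = 2 - 1 = 1)
1608*(n(6)*(4 - 1)) = 1608*(1*(4 - 1)) = 1608*(1*3) = 1608*3 = 4824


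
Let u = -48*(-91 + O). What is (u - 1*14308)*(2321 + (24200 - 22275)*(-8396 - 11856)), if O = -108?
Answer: 185402096924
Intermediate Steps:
u = 9552 (u = -48*(-91 - 108) = -48*(-199) = 9552)
(u - 1*14308)*(2321 + (24200 - 22275)*(-8396 - 11856)) = (9552 - 1*14308)*(2321 + (24200 - 22275)*(-8396 - 11856)) = (9552 - 14308)*(2321 + 1925*(-20252)) = -4756*(2321 - 38985100) = -4756*(-38982779) = 185402096924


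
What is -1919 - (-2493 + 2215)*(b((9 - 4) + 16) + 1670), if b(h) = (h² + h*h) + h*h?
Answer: 830135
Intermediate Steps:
b(h) = 3*h² (b(h) = (h² + h²) + h² = 2*h² + h² = 3*h²)
-1919 - (-2493 + 2215)*(b((9 - 4) + 16) + 1670) = -1919 - (-2493 + 2215)*(3*((9 - 4) + 16)² + 1670) = -1919 - (-278)*(3*(5 + 16)² + 1670) = -1919 - (-278)*(3*21² + 1670) = -1919 - (-278)*(3*441 + 1670) = -1919 - (-278)*(1323 + 1670) = -1919 - (-278)*2993 = -1919 - 1*(-832054) = -1919 + 832054 = 830135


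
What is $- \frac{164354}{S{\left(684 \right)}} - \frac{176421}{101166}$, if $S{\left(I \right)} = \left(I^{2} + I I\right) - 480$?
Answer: $- \frac{15135133453}{7884473376} \approx -1.9196$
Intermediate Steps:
$S{\left(I \right)} = -480 + 2 I^{2}$ ($S{\left(I \right)} = \left(I^{2} + I^{2}\right) - 480 = 2 I^{2} - 480 = -480 + 2 I^{2}$)
$- \frac{164354}{S{\left(684 \right)}} - \frac{176421}{101166} = - \frac{164354}{-480 + 2 \cdot 684^{2}} - \frac{176421}{101166} = - \frac{164354}{-480 + 2 \cdot 467856} - \frac{58807}{33722} = - \frac{164354}{-480 + 935712} - \frac{58807}{33722} = - \frac{164354}{935232} - \frac{58807}{33722} = \left(-164354\right) \frac{1}{935232} - \frac{58807}{33722} = - \frac{82177}{467616} - \frac{58807}{33722} = - \frac{15135133453}{7884473376}$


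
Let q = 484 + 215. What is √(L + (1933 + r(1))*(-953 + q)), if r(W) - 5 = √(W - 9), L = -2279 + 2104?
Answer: √(-492427 - 508*I*√2) ≈ 0.512 - 701.73*I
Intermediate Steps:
L = -175
q = 699
r(W) = 5 + √(-9 + W) (r(W) = 5 + √(W - 9) = 5 + √(-9 + W))
√(L + (1933 + r(1))*(-953 + q)) = √(-175 + (1933 + (5 + √(-9 + 1)))*(-953 + 699)) = √(-175 + (1933 + (5 + √(-8)))*(-254)) = √(-175 + (1933 + (5 + 2*I*√2))*(-254)) = √(-175 + (1938 + 2*I*√2)*(-254)) = √(-175 + (-492252 - 508*I*√2)) = √(-492427 - 508*I*√2)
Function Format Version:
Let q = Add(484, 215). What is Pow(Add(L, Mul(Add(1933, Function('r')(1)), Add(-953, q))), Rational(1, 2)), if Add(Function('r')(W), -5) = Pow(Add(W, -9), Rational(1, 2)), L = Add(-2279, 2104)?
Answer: Pow(Add(-492427, Mul(-508, I, Pow(2, Rational(1, 2)))), Rational(1, 2)) ≈ Add(0.512, Mul(-701.73, I))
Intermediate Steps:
L = -175
q = 699
Function('r')(W) = Add(5, Pow(Add(-9, W), Rational(1, 2))) (Function('r')(W) = Add(5, Pow(Add(W, -9), Rational(1, 2))) = Add(5, Pow(Add(-9, W), Rational(1, 2))))
Pow(Add(L, Mul(Add(1933, Function('r')(1)), Add(-953, q))), Rational(1, 2)) = Pow(Add(-175, Mul(Add(1933, Add(5, Pow(Add(-9, 1), Rational(1, 2)))), Add(-953, 699))), Rational(1, 2)) = Pow(Add(-175, Mul(Add(1933, Add(5, Pow(-8, Rational(1, 2)))), -254)), Rational(1, 2)) = Pow(Add(-175, Mul(Add(1933, Add(5, Mul(2, I, Pow(2, Rational(1, 2))))), -254)), Rational(1, 2)) = Pow(Add(-175, Mul(Add(1938, Mul(2, I, Pow(2, Rational(1, 2)))), -254)), Rational(1, 2)) = Pow(Add(-175, Add(-492252, Mul(-508, I, Pow(2, Rational(1, 2))))), Rational(1, 2)) = Pow(Add(-492427, Mul(-508, I, Pow(2, Rational(1, 2)))), Rational(1, 2))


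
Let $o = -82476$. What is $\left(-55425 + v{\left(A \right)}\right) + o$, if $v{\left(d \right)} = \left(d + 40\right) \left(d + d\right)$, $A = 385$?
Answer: $189349$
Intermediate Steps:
$v{\left(d \right)} = 2 d \left(40 + d\right)$ ($v{\left(d \right)} = \left(40 + d\right) 2 d = 2 d \left(40 + d\right)$)
$\left(-55425 + v{\left(A \right)}\right) + o = \left(-55425 + 2 \cdot 385 \left(40 + 385\right)\right) - 82476 = \left(-55425 + 2 \cdot 385 \cdot 425\right) - 82476 = \left(-55425 + 327250\right) - 82476 = 271825 - 82476 = 189349$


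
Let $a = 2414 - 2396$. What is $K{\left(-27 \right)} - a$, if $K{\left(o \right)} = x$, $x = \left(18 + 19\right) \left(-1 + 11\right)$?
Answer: $352$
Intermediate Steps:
$x = 370$ ($x = 37 \cdot 10 = 370$)
$K{\left(o \right)} = 370$
$a = 18$
$K{\left(-27 \right)} - a = 370 - 18 = 352$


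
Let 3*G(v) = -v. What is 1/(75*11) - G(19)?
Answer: 1742/275 ≈ 6.3345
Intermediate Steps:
G(v) = -v/3 (G(v) = (-v)/3 = -v/3)
1/(75*11) - G(19) = 1/(75*11) - (-1)*19/3 = 1/825 - 1*(-19/3) = 1/825 + 19/3 = 1742/275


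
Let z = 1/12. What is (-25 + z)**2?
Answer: 89401/144 ≈ 620.84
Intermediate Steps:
z = 1/12 ≈ 0.083333
(-25 + z)**2 = (-25 + 1/12)**2 = (-299/12)**2 = 89401/144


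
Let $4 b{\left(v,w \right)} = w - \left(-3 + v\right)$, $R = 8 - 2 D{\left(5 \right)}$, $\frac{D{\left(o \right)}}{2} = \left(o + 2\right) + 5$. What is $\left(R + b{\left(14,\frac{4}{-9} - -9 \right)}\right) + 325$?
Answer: $\frac{5119}{18} \approx 284.39$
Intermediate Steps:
$D{\left(o \right)} = 14 + 2 o$ ($D{\left(o \right)} = 2 \left(\left(o + 2\right) + 5\right) = 2 \left(\left(2 + o\right) + 5\right) = 2 \left(7 + o\right) = 14 + 2 o$)
$R = -40$ ($R = 8 - 2 \left(14 + 2 \cdot 5\right) = 8 - 2 \left(14 + 10\right) = 8 - 48 = -40$)
$b{\left(v,w \right)} = \frac{3}{4} - \frac{v}{4} + \frac{w}{4}$ ($b{\left(v,w \right)} = \frac{w - \left(-3 + v\right)}{4} = \frac{3 + w - v}{4} = \frac{3}{4} - \frac{v}{4} + \frac{w}{4}$)
$\left(R + b{\left(14,\frac{4}{-9} - -9 \right)}\right) + 325 = \left(-40 + \left(\frac{3}{4} - \frac{7}{2} + \frac{\frac{4}{-9} - -9}{4}\right)\right) + 325 = \left(-40 + \left(\frac{3}{4} - \frac{7}{2} + \frac{4 \left(- \frac{1}{9}\right) + 9}{4}\right)\right) + 325 = \left(-40 + \left(\frac{3}{4} - \frac{7}{2} + \frac{- \frac{4}{9} + 9}{4}\right)\right) + 325 = \left(-40 + \left(\frac{3}{4} - \frac{7}{2} + \frac{1}{4} \cdot \frac{77}{9}\right)\right) + 325 = \left(-40 + \left(\frac{3}{4} - \frac{7}{2} + \frac{77}{36}\right)\right) + 325 = \left(-40 - \frac{11}{18}\right) + 325 = - \frac{731}{18} + 325 = \frac{5119}{18}$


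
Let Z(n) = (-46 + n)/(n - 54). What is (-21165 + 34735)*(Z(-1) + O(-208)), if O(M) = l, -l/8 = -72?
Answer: 86107078/11 ≈ 7.8279e+6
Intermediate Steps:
Z(n) = (-46 + n)/(-54 + n)
l = 576 (l = -8*(-72) = 576)
O(M) = 576
(-21165 + 34735)*(Z(-1) + O(-208)) = (-21165 + 34735)*((-46 - 1)/(-54 - 1) + 576) = 13570*(-47/(-55) + 576) = 13570*(-1/55*(-47) + 576) = 13570*(47/55 + 576) = 13570*(31727/55) = 86107078/11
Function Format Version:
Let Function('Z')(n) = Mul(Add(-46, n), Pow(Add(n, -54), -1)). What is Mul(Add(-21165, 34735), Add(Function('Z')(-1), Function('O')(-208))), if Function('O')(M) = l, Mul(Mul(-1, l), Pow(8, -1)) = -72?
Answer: Rational(86107078, 11) ≈ 7.8279e+6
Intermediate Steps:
Function('Z')(n) = Mul(Pow(Add(-54, n), -1), Add(-46, n)) (Function('Z')(n) = Mul(Add(-46, n), Pow(Add(-54, n), -1)) = Mul(Pow(Add(-54, n), -1), Add(-46, n)))
l = 576 (l = Mul(-8, -72) = 576)
Function('O')(M) = 576
Mul(Add(-21165, 34735), Add(Function('Z')(-1), Function('O')(-208))) = Mul(Add(-21165, 34735), Add(Mul(Pow(Add(-54, -1), -1), Add(-46, -1)), 576)) = Mul(13570, Add(Mul(Pow(-55, -1), -47), 576)) = Mul(13570, Add(Mul(Rational(-1, 55), -47), 576)) = Mul(13570, Add(Rational(47, 55), 576)) = Mul(13570, Rational(31727, 55)) = Rational(86107078, 11)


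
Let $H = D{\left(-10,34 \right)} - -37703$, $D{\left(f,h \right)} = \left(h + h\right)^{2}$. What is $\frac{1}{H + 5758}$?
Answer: $\frac{1}{48085} \approx 2.0796 \cdot 10^{-5}$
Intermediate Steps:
$D{\left(f,h \right)} = 4 h^{2}$ ($D{\left(f,h \right)} = \left(2 h\right)^{2} = 4 h^{2}$)
$H = 42327$ ($H = 4 \cdot 34^{2} - -37703 = 4 \cdot 1156 + 37703 = 4624 + 37703 = 42327$)
$\frac{1}{H + 5758} = \frac{1}{42327 + 5758} = \frac{1}{48085}$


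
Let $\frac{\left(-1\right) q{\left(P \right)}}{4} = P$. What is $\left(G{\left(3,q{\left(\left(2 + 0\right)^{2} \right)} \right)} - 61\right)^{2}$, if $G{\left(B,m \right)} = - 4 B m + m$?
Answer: $13225$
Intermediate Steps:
$q{\left(P \right)} = - 4 P$
$G{\left(B,m \right)} = m - 4 B m$ ($G{\left(B,m \right)} = - 4 B m + m = m - 4 B m$)
$\left(G{\left(3,q{\left(\left(2 + 0\right)^{2} \right)} \right)} - 61\right)^{2} = \left(- 4 \left(2 + 0\right)^{2} \left(1 - 12\right) - 61\right)^{2} = \left(- 4 \cdot 2^{2} \left(1 - 12\right) - 61\right)^{2} = \left(\left(-4\right) 4 \left(-11\right) - 61\right)^{2} = \left(\left(-16\right) \left(-11\right) - 61\right)^{2} = \left(176 - 61\right)^{2} = 115^{2} = 13225$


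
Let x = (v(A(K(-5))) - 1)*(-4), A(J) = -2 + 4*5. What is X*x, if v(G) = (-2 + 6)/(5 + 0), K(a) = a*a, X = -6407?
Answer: -25628/5 ≈ -5125.6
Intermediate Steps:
K(a) = a²
A(J) = 18 (A(J) = -2 + 20 = 18)
v(G) = ⅘ (v(G) = 4/5 = 4*(⅕) = ⅘)
x = ⅘ (x = (⅘ - 1)*(-4) = -⅕*(-4) = ⅘ ≈ 0.80000)
X*x = -6407*⅘ = -25628/5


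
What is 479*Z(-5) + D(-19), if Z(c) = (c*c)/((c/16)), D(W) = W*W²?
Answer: -45179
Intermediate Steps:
D(W) = W³
Z(c) = 16*c (Z(c) = c²/((c*(1/16))) = c²/((c/16)) = c²*(16/c) = 16*c)
479*Z(-5) + D(-19) = 479*(16*(-5)) + (-19)³ = 479*(-80) - 6859 = -38320 - 6859 = -45179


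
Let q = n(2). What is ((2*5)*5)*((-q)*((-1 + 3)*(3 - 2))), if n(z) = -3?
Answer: 300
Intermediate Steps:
q = -3
((2*5)*5)*((-q)*((-1 + 3)*(3 - 2))) = ((2*5)*5)*((-1*(-3))*((-1 + 3)*(3 - 2))) = (10*5)*(3*(2*1)) = 50*(3*2) = 50*6 = 300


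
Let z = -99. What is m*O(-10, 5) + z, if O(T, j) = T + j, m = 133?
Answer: -764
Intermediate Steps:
m*O(-10, 5) + z = 133*(-10 + 5) - 99 = 133*(-5) - 99 = -665 - 99 = -764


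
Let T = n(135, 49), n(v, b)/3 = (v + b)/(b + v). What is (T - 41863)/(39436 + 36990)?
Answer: -2990/5459 ≈ -0.54772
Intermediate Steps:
n(v, b) = 3 (n(v, b) = 3*((v + b)/(b + v)) = 3*((b + v)/(b + v)) = 3*1 = 3)
T = 3
(T - 41863)/(39436 + 36990) = (3 - 41863)/(39436 + 36990) = -41860/76426 = -41860*1/76426 = -2990/5459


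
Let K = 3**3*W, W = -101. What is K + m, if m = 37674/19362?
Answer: -1256250/461 ≈ -2725.1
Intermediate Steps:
K = -2727 (K = 3**3*(-101) = 27*(-101) = -2727)
m = 897/461 (m = 37674*(1/19362) = 897/461 ≈ 1.9458)
K + m = -2727 + 897/461 = -1256250/461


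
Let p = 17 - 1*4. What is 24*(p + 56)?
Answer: 1656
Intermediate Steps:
p = 13 (p = 17 - 4 = 13)
24*(p + 56) = 24*(13 + 56) = 24*69 = 1656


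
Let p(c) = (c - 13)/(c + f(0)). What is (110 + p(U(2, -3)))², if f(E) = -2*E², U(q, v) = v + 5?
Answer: 43681/4 ≈ 10920.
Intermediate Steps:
U(q, v) = 5 + v
p(c) = (-13 + c)/c (p(c) = (c - 13)/(c - 2*0²) = (-13 + c)/(c - 2*0) = (-13 + c)/(c + 0) = (-13 + c)/c)
(110 + p(U(2, -3)))² = (110 + (-13 + (5 - 3))/(5 - 3))² = (110 + (-13 + 2)/2)² = (110 + (½)*(-11))² = (110 - 11/2)² = (209/2)² = 43681/4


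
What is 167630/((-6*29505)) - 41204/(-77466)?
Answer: -94854691/228563433 ≈ -0.41500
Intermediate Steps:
167630/((-6*29505)) - 41204/(-77466) = 167630/(-177030) - 41204*(-1/77466) = 167630*(-1/177030) + 20602/38733 = -16763/17703 + 20602/38733 = -94854691/228563433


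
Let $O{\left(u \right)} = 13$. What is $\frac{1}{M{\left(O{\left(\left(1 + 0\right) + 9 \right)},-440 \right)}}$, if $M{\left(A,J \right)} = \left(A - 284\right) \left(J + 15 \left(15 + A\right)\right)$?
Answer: $\frac{1}{5420} \approx 0.0001845$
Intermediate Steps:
$M{\left(A,J \right)} = \left(-284 + A\right) \left(225 + J + 15 A\right)$ ($M{\left(A,J \right)} = \left(-284 + A\right) \left(J + \left(225 + 15 A\right)\right) = \left(-284 + A\right) \left(225 + J + 15 A\right)$)
$\frac{1}{M{\left(O{\left(\left(1 + 0\right) + 9 \right)},-440 \right)}} = \frac{1}{-63900 - 52455 - -124960 + 15 \cdot 13^{2} + 13 \left(-440\right)} = \frac{1}{-63900 - 52455 + 124960 + 15 \cdot 169 - 5720} = \frac{1}{-63900 - 52455 + 124960 + 2535 - 5720} = \frac{1}{5420}$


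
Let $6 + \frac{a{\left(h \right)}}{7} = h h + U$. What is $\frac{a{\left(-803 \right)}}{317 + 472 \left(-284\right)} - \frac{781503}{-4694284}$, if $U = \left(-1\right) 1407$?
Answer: $- \frac{1618267204735}{48290099508} \approx -33.511$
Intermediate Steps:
$U = -1407$
$a{\left(h \right)} = -9891 + 7 h^{2}$ ($a{\left(h \right)} = -42 + 7 \left(h h - 1407\right) = -42 + 7 \left(h^{2} - 1407\right) = -42 + 7 \left(-1407 + h^{2}\right) = -42 + \left(-9849 + 7 h^{2}\right) = -9891 + 7 h^{2}$)
$\frac{a{\left(-803 \right)}}{317 + 472 \left(-284\right)} - \frac{781503}{-4694284} = \frac{-9891 + 7 \left(-803\right)^{2}}{317 + 472 \left(-284\right)} - \frac{781503}{-4694284} = \frac{-9891 + 7 \cdot 644809}{317 - 134048} - - \frac{781503}{4694284} = \frac{-9891 + 4513663}{-133731} + \frac{781503}{4694284} = 4503772 \left(- \frac{1}{133731}\right) + \frac{781503}{4694284} = - \frac{346444}{10287} + \frac{781503}{4694284} = - \frac{1618267204735}{48290099508}$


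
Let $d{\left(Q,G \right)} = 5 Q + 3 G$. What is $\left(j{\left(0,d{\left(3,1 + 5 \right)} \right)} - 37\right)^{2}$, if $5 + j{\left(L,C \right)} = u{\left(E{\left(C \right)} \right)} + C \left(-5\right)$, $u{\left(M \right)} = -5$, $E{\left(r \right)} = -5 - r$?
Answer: $44944$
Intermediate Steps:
$d{\left(Q,G \right)} = 3 G + 5 Q$
$j{\left(L,C \right)} = -10 - 5 C$ ($j{\left(L,C \right)} = -5 + \left(-5 + C \left(-5\right)\right) = -5 - \left(5 + 5 C\right) = -10 - 5 C$)
$\left(j{\left(0,d{\left(3,1 + 5 \right)} \right)} - 37\right)^{2} = \left(\left(-10 - 5 \left(3 \left(1 + 5\right) + 5 \cdot 3\right)\right) - 37\right)^{2} = \left(\left(-10 - 5 \left(3 \cdot 6 + 15\right)\right) - 37\right)^{2} = \left(\left(-10 - 5 \left(18 + 15\right)\right) - 37\right)^{2} = \left(\left(-10 - 165\right) - 37\right)^{2} = \left(-175 - 37\right)^{2} = \left(-212\right)^{2} = 44944$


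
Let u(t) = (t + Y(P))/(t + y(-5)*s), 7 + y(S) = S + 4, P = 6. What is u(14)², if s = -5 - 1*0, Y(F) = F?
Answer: 100/729 ≈ 0.13717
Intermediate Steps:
s = -5 (s = -5 + 0 = -5)
y(S) = -3 + S (y(S) = -7 + (S + 4) = -7 + (4 + S) = -3 + S)
u(t) = (6 + t)/(40 + t) (u(t) = (t + 6)/(t + (-3 - 5)*(-5)) = (6 + t)/(t - 8*(-5)) = (6 + t)/(t + 40) = (6 + t)/(40 + t))
u(14)² = ((6 + 14)/(40 + 14))² = (20/54)² = ((1/54)*20)² = (10/27)² = 100/729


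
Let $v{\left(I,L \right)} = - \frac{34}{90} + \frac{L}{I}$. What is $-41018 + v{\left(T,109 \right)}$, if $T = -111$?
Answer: $- \frac{68297234}{1665} \approx -41019.0$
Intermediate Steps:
$v{\left(I,L \right)} = - \frac{17}{45} + \frac{L}{I}$ ($v{\left(I,L \right)} = \left(-34\right) \frac{1}{90} + \frac{L}{I} = - \frac{17}{45} + \frac{L}{I}$)
$-41018 + v{\left(T,109 \right)} = -41018 + \left(- \frac{17}{45} + \frac{109}{-111}\right) = -41018 + \left(- \frac{17}{45} + 109 \left(- \frac{1}{111}\right)\right) = -41018 - \frac{2264}{1665} = - \frac{68297234}{1665}$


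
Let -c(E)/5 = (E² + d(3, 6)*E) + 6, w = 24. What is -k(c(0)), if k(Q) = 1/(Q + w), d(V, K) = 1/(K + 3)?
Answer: ⅙ ≈ 0.16667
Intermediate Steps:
d(V, K) = 1/(3 + K)
c(E) = -30 - 5*E² - 5*E/9 (c(E) = -5*((E² + E/(3 + 6)) + 6) = -5*((E² + E/9) + 6) = -5*(6 + E² + E/9) = -30 - 5*E² - 5*E/9)
k(Q) = 1/(24 + Q) (k(Q) = 1/(Q + 24) = 1/(24 + Q))
-k(c(0)) = -1/(24 + (-30 - 5*0² - 5/9*0)) = -1/(24 + (-30 - 5*0 + 0)) = -1/(24 + (-30 + 0 + 0)) = -1/(24 - 30) = -1/(-6) = -1*(-⅙) = ⅙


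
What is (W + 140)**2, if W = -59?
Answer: 6561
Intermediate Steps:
(W + 140)**2 = (-59 + 140)**2 = 81**2 = 6561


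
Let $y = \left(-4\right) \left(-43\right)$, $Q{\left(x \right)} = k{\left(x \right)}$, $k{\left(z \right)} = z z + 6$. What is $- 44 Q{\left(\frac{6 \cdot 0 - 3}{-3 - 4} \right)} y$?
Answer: $- \frac{2293104}{49} \approx -46798.0$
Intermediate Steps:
$k{\left(z \right)} = 6 + z^{2}$ ($k{\left(z \right)} = z^{2} + 6 = 6 + z^{2}$)
$Q{\left(x \right)} = 6 + x^{2}$
$y = 172$
$- 44 Q{\left(\frac{6 \cdot 0 - 3}{-3 - 4} \right)} y = - 44 \left(6 + \left(\frac{6 \cdot 0 - 3}{-3 - 4}\right)^{2}\right) 172 = - 44 \left(6 + \left(\frac{0 - 3}{-7}\right)^{2}\right) 172 = - 44 \left(6 + \left(\left(-3\right) \left(- \frac{1}{7}\right)\right)^{2}\right) 172 = - 44 \left(6 + \left(\frac{3}{7}\right)^{2}\right) 172 = - 44 \left(6 + \frac{9}{49}\right) 172 = \left(-44\right) \frac{303}{49} \cdot 172 = \left(- \frac{13332}{49}\right) 172 = - \frac{2293104}{49}$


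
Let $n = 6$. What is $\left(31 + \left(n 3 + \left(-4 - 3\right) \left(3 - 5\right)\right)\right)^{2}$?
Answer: $3969$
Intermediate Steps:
$\left(31 + \left(n 3 + \left(-4 - 3\right) \left(3 - 5\right)\right)\right)^{2} = \left(31 + \left(6 \cdot 3 + \left(-4 - 3\right) \left(3 - 5\right)\right)\right)^{2} = \left(31 + \left(18 - -14\right)\right)^{2} = \left(31 + \left(18 + 14\right)\right)^{2} = \left(31 + 32\right)^{2} = 63^{2} = 3969$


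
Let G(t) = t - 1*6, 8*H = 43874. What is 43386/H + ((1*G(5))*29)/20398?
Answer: 3539314339/447470926 ≈ 7.9096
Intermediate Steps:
H = 21937/4 (H = (⅛)*43874 = 21937/4 ≈ 5484.3)
G(t) = -6 + t (G(t) = t - 6 = -6 + t)
43386/H + ((1*G(5))*29)/20398 = 43386/(21937/4) + ((1*(-6 + 5))*29)/20398 = 43386*(4/21937) + ((1*(-1))*29)*(1/20398) = 173544/21937 - 1*29*(1/20398) = 173544/21937 - 29*1/20398 = 173544/21937 - 29/20398 = 3539314339/447470926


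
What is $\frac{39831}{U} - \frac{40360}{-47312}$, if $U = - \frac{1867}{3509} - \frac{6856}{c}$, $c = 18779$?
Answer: $- \frac{15522083508563509}{349624425658} \approx -44396.0$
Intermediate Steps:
$U = - \frac{59118097}{65895511}$ ($U = - \frac{1867}{3509} - \frac{6856}{18779} = - \frac{59118097}{65895511} \approx -0.89715$)
$\frac{39831}{U} - \frac{40360}{-47312} = \frac{39831}{- \frac{59118097}{65895511}} - \frac{40360}{-47312} = 39831 \left(- \frac{65895511}{59118097}\right) - - \frac{5045}{5914} = - \frac{2624684098641}{59118097} + \frac{5045}{5914} = - \frac{15522083508563509}{349624425658}$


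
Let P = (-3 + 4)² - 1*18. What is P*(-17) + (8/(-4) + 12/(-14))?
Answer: 2003/7 ≈ 286.14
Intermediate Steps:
P = -17 (P = 1² - 18 = 1 - 18 = -17)
P*(-17) + (8/(-4) + 12/(-14)) = -17*(-17) + (8/(-4) + 12/(-14)) = 289 + (8*(-¼) + 12*(-1/14)) = 289 + (-2 - 6/7) = 289 - 20/7 = 2003/7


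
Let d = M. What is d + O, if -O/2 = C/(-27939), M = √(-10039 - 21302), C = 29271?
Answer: 19514/9313 + I*√31341 ≈ 2.0954 + 177.03*I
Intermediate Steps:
M = I*√31341 (M = √(-31341) = I*√31341 ≈ 177.03*I)
d = I*√31341 ≈ 177.03*I
O = 19514/9313 (O = -58542/(-27939) = -58542*(-1)/27939 = -2*(-9757/9313) = 19514/9313 ≈ 2.0954)
d + O = I*√31341 + 19514/9313 = 19514/9313 + I*√31341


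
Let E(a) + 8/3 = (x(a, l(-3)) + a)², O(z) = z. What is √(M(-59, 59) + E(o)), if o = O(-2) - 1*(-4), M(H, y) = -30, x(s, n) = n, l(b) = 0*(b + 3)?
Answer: I*√258/3 ≈ 5.3541*I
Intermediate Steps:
l(b) = 0 (l(b) = 0*(3 + b) = 0)
o = 2 (o = -2 - 1*(-4) = -2 + 4 = 2)
E(a) = -8/3 + a² (E(a) = -8/3 + (0 + a)² = -8/3 + a²)
√(M(-59, 59) + E(o)) = √(-30 + (-8/3 + 2²)) = √(-30 + (-8/3 + 4)) = √(-30 + 4/3) = √(-86/3) = I*√258/3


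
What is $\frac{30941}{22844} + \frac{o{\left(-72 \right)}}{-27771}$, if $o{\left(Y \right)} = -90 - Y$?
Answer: $\frac{286557901}{211466908} \approx 1.3551$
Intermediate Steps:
$\frac{30941}{22844} + \frac{o{\left(-72 \right)}}{-27771} = \frac{30941}{22844} + \frac{-90 - -72}{-27771} = 30941 \cdot \frac{1}{22844} + \left(-90 + 72\right) \left(- \frac{1}{27771}\right) = \frac{30941}{22844} - - \frac{6}{9257} = \frac{30941}{22844} + \frac{6}{9257} = \frac{286557901}{211466908}$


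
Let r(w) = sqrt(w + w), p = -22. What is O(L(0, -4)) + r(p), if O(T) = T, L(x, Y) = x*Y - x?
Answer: 2*I*sqrt(11) ≈ 6.6332*I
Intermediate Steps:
L(x, Y) = -x + Y*x (L(x, Y) = Y*x - x = -x + Y*x)
r(w) = sqrt(2)*sqrt(w) (r(w) = sqrt(2*w) = sqrt(2)*sqrt(w))
O(L(0, -4)) + r(p) = 0*(-1 - 4) + sqrt(2)*sqrt(-22) = 0*(-5) + sqrt(2)*(I*sqrt(22)) = 0 + 2*I*sqrt(11) = 2*I*sqrt(11)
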